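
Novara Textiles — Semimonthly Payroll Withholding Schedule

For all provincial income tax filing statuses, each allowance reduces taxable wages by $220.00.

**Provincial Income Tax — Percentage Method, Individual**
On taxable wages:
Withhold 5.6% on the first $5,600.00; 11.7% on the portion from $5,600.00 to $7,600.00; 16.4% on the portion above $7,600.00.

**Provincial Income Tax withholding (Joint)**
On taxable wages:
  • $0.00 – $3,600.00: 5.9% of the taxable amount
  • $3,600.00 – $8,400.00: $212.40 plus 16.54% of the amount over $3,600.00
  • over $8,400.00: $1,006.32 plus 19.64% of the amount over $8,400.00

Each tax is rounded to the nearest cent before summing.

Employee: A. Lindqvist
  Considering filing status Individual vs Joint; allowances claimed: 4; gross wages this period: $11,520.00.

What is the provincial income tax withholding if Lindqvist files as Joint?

$1,446.26

Provincial Income Tax (Joint): taxable = $11,520.00 − 4×$220.00 = $10,640.00
  $1,006.32 + 19.64% × ($10,640.00 − $8,400.00) = $1,006.32 + 19.64% × $2,240.00 = $1,446.26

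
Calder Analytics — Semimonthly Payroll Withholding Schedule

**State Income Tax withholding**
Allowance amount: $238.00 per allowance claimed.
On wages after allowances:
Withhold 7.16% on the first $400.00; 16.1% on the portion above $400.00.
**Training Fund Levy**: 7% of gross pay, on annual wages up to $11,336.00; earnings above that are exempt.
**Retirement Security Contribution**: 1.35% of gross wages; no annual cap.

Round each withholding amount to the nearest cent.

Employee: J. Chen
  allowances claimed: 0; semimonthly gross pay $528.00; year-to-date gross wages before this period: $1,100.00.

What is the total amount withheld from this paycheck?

$93.34

State Income Tax: taxable = $528.00
  $28.64 + 16.1% × ($528.00 − $400.00) = $28.64 + 16.1% × $128.00 = $49.25
Training Fund Levy: 7% × $528.00 = $36.96
Retirement Security Contribution: 1.35% × $528.00 = $7.13
Total: $49.25 + $36.96 + $7.13 = $93.34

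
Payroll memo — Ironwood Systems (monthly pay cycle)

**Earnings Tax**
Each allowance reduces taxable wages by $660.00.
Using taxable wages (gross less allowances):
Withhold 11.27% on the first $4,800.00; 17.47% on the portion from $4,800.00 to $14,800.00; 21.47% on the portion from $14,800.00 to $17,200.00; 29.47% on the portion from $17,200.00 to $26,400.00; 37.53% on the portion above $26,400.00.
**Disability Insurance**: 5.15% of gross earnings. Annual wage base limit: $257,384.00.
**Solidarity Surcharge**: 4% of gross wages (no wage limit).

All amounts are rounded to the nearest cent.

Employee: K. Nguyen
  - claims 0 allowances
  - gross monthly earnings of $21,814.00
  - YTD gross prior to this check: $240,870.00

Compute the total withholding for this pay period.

Earnings Tax: taxable = $21,814.00
  $2,803.24 + 29.47% × ($21,814.00 − $17,200.00) = $2,803.24 + 29.47% × $4,614.00 = $4,162.99
Disability Insurance: cap $257,384.00 − YTD $240,870.00 = $16,514.00 subject; 5.15% × $16,514.00 = $850.47
Solidarity Surcharge: 4% × $21,814.00 = $872.56
Total: $4,162.99 + $850.47 + $872.56 = $5,886.02

$5,886.02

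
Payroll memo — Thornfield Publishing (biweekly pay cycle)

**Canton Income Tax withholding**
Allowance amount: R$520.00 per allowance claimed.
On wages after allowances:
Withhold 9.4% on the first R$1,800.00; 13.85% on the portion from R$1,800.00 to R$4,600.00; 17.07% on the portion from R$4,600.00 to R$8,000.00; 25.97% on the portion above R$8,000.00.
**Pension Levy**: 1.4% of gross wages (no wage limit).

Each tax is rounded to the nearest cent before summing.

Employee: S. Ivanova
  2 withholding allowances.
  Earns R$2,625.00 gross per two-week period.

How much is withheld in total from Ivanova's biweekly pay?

Canton Income Tax: taxable = R$2,625.00 − 2×R$520.00 = R$1,585.00
  9.4% × R$1,585.00 = R$148.99
Pension Levy: 1.4% × R$2,625.00 = R$36.75
Total: R$148.99 + R$36.75 = R$185.74

R$185.74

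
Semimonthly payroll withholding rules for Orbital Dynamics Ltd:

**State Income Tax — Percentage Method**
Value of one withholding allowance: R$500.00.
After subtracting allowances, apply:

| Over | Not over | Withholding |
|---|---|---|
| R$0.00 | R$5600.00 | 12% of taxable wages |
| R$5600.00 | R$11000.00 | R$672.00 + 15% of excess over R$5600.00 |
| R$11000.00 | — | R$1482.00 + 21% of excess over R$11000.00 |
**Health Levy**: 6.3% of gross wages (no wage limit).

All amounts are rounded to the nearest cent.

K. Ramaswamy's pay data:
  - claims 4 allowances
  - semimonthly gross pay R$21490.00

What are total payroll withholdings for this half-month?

R$4618.77

State Income Tax: taxable = R$21490.00 − 4×R$500.00 = R$19490.00
  R$1482.00 + 21% × (R$19490.00 − R$11000.00) = R$1482.00 + 21% × R$8490.00 = R$3264.90
Health Levy: 6.3% × R$21490.00 = R$1353.87
Total: R$3264.90 + R$1353.87 = R$4618.77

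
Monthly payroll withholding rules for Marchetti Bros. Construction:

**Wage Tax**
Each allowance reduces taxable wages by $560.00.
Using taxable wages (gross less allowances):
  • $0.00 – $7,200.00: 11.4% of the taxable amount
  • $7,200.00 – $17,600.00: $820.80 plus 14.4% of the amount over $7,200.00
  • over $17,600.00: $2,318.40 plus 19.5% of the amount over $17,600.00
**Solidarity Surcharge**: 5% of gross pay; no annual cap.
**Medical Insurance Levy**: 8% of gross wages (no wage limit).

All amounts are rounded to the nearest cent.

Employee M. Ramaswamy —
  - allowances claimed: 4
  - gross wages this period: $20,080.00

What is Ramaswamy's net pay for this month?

Wage Tax: taxable = $20,080.00 − 4×$560.00 = $17,840.00
  $2,318.40 + 19.5% × ($17,840.00 − $17,600.00) = $2,318.40 + 19.5% × $240.00 = $2,365.20
Solidarity Surcharge: 5% × $20,080.00 = $1,004.00
Medical Insurance Levy: 8% × $20,080.00 = $1,606.40
Total withheld: $2,365.20 + $1,004.00 + $1,606.40 = $4,975.60
Net pay: $20,080.00 − $4,975.60 = $15,104.40

$15,104.40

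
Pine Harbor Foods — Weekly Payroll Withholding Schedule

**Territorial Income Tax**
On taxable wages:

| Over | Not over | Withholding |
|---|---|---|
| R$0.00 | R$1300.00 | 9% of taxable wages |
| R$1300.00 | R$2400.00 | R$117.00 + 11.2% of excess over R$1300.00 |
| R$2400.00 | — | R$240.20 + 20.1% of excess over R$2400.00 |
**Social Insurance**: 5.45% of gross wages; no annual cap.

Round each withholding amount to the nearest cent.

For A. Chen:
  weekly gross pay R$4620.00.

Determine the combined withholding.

R$938.21

Territorial Income Tax: taxable = R$4620.00
  R$240.20 + 20.1% × (R$4620.00 − R$2400.00) = R$240.20 + 20.1% × R$2220.00 = R$686.42
Social Insurance: 5.45% × R$4620.00 = R$251.79
Total: R$686.42 + R$251.79 = R$938.21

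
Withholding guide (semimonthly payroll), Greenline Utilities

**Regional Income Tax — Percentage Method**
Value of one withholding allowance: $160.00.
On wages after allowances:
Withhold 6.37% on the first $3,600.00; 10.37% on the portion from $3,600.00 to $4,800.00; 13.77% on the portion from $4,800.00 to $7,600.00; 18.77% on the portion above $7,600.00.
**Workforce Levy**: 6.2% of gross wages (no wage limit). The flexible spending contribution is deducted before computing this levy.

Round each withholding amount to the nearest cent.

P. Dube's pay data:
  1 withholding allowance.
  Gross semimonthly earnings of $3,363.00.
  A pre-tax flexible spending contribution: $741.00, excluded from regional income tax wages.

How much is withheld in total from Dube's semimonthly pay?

$319.39

Regional Income Tax: taxable = $3,363.00 − $741.00 − 1×$160.00 = $2,462.00
  6.37% × $2,462.00 = $156.83
Workforce Levy: 6.2% × $2,622.00 = $162.56
Total: $156.83 + $162.56 = $319.39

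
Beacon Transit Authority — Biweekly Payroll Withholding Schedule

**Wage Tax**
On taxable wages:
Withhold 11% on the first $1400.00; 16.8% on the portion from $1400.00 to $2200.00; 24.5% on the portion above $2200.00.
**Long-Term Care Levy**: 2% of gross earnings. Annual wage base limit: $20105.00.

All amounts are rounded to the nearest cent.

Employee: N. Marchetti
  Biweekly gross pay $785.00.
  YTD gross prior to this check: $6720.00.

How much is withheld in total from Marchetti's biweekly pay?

Wage Tax: taxable = $785.00
  11% × $785.00 = $86.35
Long-Term Care Levy: 2% × $785.00 = $15.70
Total: $86.35 + $15.70 = $102.05

$102.05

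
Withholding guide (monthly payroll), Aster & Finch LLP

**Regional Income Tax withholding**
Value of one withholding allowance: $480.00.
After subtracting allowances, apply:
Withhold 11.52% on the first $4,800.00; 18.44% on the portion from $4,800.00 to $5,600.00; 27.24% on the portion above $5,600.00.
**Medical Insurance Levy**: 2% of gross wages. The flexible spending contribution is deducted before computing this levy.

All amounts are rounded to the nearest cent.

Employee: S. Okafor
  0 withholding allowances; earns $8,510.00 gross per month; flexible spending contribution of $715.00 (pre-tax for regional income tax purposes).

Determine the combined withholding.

Regional Income Tax: taxable = $8,510.00 − $715.00 = $7,795.00
  $700.48 + 27.24% × ($7,795.00 − $5,600.00) = $700.48 + 27.24% × $2,195.00 = $1,298.40
Medical Insurance Levy: 2% × $7,795.00 = $155.90
Total: $1,298.40 + $155.90 = $1,454.30

$1,454.30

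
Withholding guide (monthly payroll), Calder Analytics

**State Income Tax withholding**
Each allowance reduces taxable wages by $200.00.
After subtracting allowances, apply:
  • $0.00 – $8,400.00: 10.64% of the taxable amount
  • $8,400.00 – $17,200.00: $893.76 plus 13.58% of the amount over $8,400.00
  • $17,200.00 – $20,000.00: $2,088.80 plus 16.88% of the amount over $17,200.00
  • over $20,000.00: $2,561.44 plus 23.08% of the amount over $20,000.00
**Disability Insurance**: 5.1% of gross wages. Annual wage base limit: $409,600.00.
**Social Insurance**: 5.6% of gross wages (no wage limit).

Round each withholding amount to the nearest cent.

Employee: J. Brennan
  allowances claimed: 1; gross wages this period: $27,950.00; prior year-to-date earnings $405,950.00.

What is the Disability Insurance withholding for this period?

Disability Insurance: cap $409,600.00 − YTD $405,950.00 = $3,650.00 subject; 5.1% × $3,650.00 = $186.15

$186.15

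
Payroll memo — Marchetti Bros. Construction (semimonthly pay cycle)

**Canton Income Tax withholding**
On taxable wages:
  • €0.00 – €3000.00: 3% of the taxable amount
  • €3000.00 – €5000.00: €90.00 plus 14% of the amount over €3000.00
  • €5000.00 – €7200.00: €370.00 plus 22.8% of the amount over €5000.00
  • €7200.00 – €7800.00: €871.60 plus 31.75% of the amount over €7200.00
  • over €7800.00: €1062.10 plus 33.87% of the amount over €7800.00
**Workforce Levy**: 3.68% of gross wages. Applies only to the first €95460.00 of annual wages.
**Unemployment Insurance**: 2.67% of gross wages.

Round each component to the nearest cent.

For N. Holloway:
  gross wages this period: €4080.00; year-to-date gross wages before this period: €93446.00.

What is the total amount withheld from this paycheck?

€424.26

Canton Income Tax: taxable = €4080.00
  €90.00 + 14% × (€4080.00 − €3000.00) = €90.00 + 14% × €1080.00 = €241.20
Workforce Levy: cap €95460.00 − YTD €93446.00 = €2014.00 subject; 3.68% × €2014.00 = €74.12
Unemployment Insurance: 2.67% × €4080.00 = €108.94
Total: €241.20 + €74.12 + €108.94 = €424.26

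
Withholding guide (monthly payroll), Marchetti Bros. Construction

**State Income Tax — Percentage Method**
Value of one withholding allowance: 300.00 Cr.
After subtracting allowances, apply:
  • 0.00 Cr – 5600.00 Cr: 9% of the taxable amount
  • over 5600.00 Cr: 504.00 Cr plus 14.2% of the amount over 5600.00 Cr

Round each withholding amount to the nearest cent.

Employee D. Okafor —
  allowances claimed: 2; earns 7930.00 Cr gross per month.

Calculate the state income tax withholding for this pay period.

749.66 Cr

State Income Tax: taxable = 7930.00 Cr − 2×300.00 Cr = 7330.00 Cr
  504.00 Cr + 14.2% × (7330.00 Cr − 5600.00 Cr) = 504.00 Cr + 14.2% × 1730.00 Cr = 749.66 Cr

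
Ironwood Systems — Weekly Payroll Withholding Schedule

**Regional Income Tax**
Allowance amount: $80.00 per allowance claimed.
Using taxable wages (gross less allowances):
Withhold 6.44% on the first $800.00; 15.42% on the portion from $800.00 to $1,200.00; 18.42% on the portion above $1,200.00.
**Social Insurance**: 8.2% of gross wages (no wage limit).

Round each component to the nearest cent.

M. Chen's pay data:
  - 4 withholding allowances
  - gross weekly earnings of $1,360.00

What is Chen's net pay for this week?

$1,159.95

Regional Income Tax: taxable = $1,360.00 − 4×$80.00 = $1,040.00
  $51.52 + 15.42% × ($1,040.00 − $800.00) = $51.52 + 15.42% × $240.00 = $88.53
Social Insurance: 8.2% × $1,360.00 = $111.52
Total withheld: $88.53 + $111.52 = $200.05
Net pay: $1,360.00 − $200.05 = $1,159.95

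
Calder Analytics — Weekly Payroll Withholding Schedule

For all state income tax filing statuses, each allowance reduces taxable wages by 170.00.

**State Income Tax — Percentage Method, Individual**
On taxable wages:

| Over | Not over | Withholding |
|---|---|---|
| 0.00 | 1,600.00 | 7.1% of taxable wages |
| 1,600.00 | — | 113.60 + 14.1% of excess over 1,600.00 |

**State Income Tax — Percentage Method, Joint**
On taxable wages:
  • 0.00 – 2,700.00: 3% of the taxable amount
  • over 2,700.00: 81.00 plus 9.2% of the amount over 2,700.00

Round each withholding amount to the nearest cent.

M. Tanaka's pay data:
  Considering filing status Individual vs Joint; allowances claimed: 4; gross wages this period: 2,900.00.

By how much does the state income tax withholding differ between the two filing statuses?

State Income Tax (Individual): taxable = 2,900.00 − 4×170.00 = 2,220.00
  113.60 + 14.1% × (2,220.00 − 1,600.00) = 113.60 + 14.1% × 620.00 = 201.02
State Income Tax (Joint): taxable = 2,900.00 − 4×170.00 = 2,220.00
  3% × 2,220.00 = 66.60
Difference: |201.02 − 66.60| = 134.42 (higher under Individual)

134.42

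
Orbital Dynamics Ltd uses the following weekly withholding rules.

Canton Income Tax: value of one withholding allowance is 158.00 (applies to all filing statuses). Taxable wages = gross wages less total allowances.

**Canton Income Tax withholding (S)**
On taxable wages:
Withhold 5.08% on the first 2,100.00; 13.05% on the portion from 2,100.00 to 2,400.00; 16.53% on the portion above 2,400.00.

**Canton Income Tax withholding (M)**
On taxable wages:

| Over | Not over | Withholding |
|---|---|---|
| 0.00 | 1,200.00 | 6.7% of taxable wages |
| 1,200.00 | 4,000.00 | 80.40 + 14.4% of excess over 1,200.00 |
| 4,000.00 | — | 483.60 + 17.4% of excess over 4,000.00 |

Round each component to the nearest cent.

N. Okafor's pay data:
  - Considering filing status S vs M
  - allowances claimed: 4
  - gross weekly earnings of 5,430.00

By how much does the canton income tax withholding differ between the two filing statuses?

Canton Income Tax (S): taxable = 5,430.00 − 4×158.00 = 4,798.00
  145.83 + 16.53% × (4,798.00 − 2,400.00) = 145.83 + 16.53% × 2,398.00 = 542.22
Canton Income Tax (M): taxable = 5,430.00 − 4×158.00 = 4,798.00
  483.60 + 17.4% × (4,798.00 − 4,000.00) = 483.60 + 17.4% × 798.00 = 622.45
Difference: |542.22 − 622.45| = 80.23 (higher under M)

80.23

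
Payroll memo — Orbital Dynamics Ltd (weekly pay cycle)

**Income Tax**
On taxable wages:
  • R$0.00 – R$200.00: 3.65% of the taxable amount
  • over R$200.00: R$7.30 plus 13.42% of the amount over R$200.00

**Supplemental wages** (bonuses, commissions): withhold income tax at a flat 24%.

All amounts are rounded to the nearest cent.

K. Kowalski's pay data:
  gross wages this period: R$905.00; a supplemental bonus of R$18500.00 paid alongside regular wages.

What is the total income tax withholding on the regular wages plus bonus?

R$4541.91

Income Tax: taxable = R$905.00
  R$7.30 + 13.42% × (R$905.00 − R$200.00) = R$7.30 + 13.42% × R$705.00 = R$101.91
Supplemental (24% flat on bonus): 24% × R$18500.00 = R$4440.00
Total income tax: R$101.91 + R$4440.00 = R$4541.91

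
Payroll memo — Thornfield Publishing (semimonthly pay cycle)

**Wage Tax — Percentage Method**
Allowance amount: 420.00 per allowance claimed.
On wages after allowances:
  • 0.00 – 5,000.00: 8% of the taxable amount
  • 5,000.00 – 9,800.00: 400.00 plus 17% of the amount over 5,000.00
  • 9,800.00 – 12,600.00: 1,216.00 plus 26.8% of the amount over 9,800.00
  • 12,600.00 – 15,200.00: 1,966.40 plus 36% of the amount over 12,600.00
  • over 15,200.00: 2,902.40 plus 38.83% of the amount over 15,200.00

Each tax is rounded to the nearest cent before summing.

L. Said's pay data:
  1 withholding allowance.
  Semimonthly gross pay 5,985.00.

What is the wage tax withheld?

496.05

Wage Tax: taxable = 5,985.00 − 1×420.00 = 5,565.00
  400.00 + 17% × (5,565.00 − 5,000.00) = 400.00 + 17% × 565.00 = 496.05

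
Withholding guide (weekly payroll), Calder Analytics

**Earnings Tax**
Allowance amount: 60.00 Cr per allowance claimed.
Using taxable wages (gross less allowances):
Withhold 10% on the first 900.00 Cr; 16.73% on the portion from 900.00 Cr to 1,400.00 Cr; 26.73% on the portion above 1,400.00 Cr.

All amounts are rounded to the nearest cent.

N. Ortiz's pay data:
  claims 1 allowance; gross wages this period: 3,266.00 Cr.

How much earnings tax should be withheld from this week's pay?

656.39 Cr

Earnings Tax: taxable = 3,266.00 Cr − 1×60.00 Cr = 3,206.00 Cr
  173.65 Cr + 26.73% × (3,206.00 Cr − 1,400.00 Cr) = 173.65 Cr + 26.73% × 1,806.00 Cr = 656.39 Cr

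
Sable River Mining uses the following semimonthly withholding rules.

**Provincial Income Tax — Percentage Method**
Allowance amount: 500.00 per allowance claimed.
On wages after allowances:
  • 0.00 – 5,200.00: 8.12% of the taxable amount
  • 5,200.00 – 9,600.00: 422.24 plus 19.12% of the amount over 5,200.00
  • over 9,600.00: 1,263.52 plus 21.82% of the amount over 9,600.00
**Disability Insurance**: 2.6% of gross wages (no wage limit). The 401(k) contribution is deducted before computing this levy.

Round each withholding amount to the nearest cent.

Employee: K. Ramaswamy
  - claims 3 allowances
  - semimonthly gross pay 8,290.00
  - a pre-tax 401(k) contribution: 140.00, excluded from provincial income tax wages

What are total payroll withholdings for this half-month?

Provincial Income Tax: taxable = 8,290.00 − 140.00 − 3×500.00 = 6,650.00
  422.24 + 19.12% × (6,650.00 − 5,200.00) = 422.24 + 19.12% × 1,450.00 = 699.48
Disability Insurance: 2.6% × 8,150.00 = 211.90
Total: 699.48 + 211.90 = 911.38

911.38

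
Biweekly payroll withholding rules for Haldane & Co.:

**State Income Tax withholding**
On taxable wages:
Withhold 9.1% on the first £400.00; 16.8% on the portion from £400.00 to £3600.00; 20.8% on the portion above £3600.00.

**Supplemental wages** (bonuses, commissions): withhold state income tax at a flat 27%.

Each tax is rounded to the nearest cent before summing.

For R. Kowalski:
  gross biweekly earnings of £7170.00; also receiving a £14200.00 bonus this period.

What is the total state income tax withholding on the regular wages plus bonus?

£5150.56

State Income Tax: taxable = £7170.00
  £574.00 + 20.8% × (£7170.00 − £3600.00) = £574.00 + 20.8% × £3570.00 = £1316.56
Supplemental (27% flat on bonus): 27% × £14200.00 = £3834.00
Total state income tax: £1316.56 + £3834.00 = £5150.56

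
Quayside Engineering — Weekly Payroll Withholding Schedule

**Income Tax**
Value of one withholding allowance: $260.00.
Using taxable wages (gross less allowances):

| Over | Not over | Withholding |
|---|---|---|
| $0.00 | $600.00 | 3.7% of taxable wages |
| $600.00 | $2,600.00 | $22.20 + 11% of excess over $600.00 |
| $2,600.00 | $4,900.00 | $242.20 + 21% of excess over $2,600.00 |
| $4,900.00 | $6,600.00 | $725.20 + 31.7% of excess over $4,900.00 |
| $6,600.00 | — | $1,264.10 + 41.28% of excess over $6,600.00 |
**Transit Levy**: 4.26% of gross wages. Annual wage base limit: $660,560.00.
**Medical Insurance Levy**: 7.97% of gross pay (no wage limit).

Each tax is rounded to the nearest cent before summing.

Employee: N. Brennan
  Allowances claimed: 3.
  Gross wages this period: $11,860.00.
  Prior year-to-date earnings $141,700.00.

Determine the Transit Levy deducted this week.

$505.24

Transit Levy: 4.26% × $11,860.00 = $505.24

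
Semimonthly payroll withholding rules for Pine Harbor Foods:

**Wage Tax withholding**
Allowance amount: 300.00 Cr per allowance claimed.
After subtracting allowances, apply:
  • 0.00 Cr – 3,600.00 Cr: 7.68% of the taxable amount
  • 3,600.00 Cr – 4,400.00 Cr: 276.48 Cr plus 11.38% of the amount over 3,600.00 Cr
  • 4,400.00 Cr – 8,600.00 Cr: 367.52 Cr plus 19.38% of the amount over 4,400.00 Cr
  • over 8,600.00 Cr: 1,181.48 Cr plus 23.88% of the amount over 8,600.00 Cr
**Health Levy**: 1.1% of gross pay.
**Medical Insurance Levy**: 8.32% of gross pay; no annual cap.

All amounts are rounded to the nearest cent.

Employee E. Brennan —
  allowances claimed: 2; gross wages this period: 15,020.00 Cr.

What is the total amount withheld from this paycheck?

Wage Tax: taxable = 15,020.00 Cr − 2×300.00 Cr = 14,420.00 Cr
  1,181.48 Cr + 23.88% × (14,420.00 Cr − 8,600.00 Cr) = 1,181.48 Cr + 23.88% × 5,820.00 Cr = 2,571.30 Cr
Health Levy: 1.1% × 15,020.00 Cr = 165.22 Cr
Medical Insurance Levy: 8.32% × 15,020.00 Cr = 1,249.66 Cr
Total: 2,571.30 Cr + 165.22 Cr + 1,249.66 Cr = 3,986.18 Cr

3,986.18 Cr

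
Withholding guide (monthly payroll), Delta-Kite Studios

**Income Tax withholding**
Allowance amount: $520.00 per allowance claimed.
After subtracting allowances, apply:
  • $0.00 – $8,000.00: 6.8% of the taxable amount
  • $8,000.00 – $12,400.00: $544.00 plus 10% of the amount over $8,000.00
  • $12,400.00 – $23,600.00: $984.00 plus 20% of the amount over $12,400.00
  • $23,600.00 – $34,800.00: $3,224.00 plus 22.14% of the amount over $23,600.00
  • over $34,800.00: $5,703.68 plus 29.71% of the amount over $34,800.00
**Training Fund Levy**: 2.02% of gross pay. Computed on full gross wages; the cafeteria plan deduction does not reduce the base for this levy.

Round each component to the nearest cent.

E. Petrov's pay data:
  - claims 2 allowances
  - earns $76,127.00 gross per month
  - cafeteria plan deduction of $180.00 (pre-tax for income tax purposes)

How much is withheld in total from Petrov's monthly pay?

$19,157.24

Income Tax: taxable = $76,127.00 − $180.00 − 2×$520.00 = $74,907.00
  $5,703.68 + 29.71% × ($74,907.00 − $34,800.00) = $5,703.68 + 29.71% × $40,107.00 = $17,619.47
Training Fund Levy: 2.02% × $76,127.00 = $1,537.77
Total: $17,619.47 + $1,537.77 = $19,157.24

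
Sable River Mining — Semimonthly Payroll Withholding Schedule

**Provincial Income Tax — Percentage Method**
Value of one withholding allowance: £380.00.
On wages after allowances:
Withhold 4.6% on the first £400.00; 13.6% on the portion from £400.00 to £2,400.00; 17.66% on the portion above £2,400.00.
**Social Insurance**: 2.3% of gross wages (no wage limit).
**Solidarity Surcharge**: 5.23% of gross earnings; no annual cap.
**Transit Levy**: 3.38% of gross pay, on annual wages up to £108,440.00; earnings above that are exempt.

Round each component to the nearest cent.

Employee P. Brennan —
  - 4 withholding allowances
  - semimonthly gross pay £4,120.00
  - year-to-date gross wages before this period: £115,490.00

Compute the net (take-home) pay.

£3,484.04

Provincial Income Tax: taxable = £4,120.00 − 4×£380.00 = £2,600.00
  £290.40 + 17.66% × (£2,600.00 − £2,400.00) = £290.40 + 17.66% × £200.00 = £325.72
Social Insurance: 2.3% × £4,120.00 = £94.76
Solidarity Surcharge: 5.23% × £4,120.00 = £215.48
Transit Levy: YTD £115,490.00 ≥ cap £108,440.00 → £0.00
Total withheld: £325.72 + £94.76 + £215.48 + £0.00 = £635.96
Net pay: £4,120.00 − £635.96 = £3,484.04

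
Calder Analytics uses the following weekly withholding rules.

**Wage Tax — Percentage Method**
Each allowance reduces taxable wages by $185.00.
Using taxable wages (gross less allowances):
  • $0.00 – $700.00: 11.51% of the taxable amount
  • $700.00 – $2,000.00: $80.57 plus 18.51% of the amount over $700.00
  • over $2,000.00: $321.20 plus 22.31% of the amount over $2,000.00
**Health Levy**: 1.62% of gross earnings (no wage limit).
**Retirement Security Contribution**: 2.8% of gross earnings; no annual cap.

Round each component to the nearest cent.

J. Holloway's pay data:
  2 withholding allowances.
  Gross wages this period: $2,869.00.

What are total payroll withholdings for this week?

$559.34

Wage Tax: taxable = $2,869.00 − 2×$185.00 = $2,499.00
  $321.20 + 22.31% × ($2,499.00 − $2,000.00) = $321.20 + 22.31% × $499.00 = $432.53
Health Levy: 1.62% × $2,869.00 = $46.48
Retirement Security Contribution: 2.8% × $2,869.00 = $80.33
Total: $432.53 + $46.48 + $80.33 = $559.34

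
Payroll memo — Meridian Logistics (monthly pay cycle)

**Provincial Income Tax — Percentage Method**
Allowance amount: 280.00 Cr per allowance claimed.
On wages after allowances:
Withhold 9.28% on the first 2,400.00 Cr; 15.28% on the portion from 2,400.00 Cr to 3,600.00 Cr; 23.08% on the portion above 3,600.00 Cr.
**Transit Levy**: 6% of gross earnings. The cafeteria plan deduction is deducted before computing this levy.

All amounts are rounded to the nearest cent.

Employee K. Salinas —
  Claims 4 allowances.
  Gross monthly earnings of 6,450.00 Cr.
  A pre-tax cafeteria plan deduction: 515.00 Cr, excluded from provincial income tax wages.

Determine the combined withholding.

1,042.60 Cr

Provincial Income Tax: taxable = 6,450.00 Cr − 515.00 Cr − 4×280.00 Cr = 4,815.00 Cr
  406.08 Cr + 23.08% × (4,815.00 Cr − 3,600.00 Cr) = 406.08 Cr + 23.08% × 1,215.00 Cr = 686.50 Cr
Transit Levy: 6% × 5,935.00 Cr = 356.10 Cr
Total: 686.50 Cr + 356.10 Cr = 1,042.60 Cr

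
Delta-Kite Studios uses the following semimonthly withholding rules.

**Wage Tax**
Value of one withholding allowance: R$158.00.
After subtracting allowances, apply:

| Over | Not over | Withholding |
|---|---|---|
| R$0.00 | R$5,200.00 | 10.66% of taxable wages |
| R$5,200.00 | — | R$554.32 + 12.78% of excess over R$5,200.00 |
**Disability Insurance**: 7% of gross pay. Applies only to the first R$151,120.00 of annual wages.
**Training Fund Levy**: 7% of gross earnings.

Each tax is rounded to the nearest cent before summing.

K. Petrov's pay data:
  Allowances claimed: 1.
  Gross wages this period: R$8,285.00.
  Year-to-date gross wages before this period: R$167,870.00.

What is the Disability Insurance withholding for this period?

Disability Insurance: YTD R$167,870.00 ≥ cap R$151,120.00 → R$0.00

R$0.00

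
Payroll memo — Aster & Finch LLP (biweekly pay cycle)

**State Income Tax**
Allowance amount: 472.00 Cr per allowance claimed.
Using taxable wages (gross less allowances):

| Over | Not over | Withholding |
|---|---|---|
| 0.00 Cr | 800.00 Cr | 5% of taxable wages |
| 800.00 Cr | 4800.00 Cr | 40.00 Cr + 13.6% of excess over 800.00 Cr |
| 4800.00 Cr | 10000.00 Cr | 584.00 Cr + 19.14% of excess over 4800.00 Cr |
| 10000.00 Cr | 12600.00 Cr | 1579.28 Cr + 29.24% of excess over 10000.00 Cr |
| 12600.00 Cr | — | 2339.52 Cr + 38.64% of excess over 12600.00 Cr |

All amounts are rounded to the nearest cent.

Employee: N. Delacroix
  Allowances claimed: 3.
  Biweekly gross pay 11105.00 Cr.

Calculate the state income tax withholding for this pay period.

1519.75 Cr

State Income Tax: taxable = 11105.00 Cr − 3×472.00 Cr = 9689.00 Cr
  584.00 Cr + 19.14% × (9689.00 Cr − 4800.00 Cr) = 584.00 Cr + 19.14% × 4889.00 Cr = 1519.75 Cr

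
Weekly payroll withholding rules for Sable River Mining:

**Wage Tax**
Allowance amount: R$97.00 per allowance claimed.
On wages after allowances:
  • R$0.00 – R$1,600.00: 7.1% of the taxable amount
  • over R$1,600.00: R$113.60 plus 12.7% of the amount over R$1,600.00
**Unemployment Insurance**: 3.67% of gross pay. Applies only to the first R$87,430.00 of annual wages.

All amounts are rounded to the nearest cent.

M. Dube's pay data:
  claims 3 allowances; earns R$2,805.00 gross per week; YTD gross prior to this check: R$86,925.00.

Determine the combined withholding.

R$248.21

Wage Tax: taxable = R$2,805.00 − 3×R$97.00 = R$2,514.00
  R$113.60 + 12.7% × (R$2,514.00 − R$1,600.00) = R$113.60 + 12.7% × R$914.00 = R$229.68
Unemployment Insurance: cap R$87,430.00 − YTD R$86,925.00 = R$505.00 subject; 3.67% × R$505.00 = R$18.53
Total: R$229.68 + R$18.53 = R$248.21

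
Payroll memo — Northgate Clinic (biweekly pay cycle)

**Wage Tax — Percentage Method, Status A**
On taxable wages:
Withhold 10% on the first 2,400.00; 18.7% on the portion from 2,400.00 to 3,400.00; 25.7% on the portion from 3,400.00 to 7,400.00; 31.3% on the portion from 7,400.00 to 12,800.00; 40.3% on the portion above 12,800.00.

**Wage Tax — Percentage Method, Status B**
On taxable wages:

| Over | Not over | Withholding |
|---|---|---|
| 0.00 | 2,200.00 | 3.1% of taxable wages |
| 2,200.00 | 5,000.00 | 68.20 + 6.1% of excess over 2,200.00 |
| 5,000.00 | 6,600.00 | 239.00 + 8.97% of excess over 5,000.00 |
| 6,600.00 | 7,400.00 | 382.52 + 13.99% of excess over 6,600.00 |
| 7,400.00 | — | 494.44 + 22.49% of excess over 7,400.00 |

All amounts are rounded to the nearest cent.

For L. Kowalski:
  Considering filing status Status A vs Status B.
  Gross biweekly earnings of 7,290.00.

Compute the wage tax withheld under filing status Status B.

Wage Tax (Status B): taxable = 7,290.00
  382.52 + 13.99% × (7,290.00 − 6,600.00) = 382.52 + 13.99% × 690.00 = 479.05

479.05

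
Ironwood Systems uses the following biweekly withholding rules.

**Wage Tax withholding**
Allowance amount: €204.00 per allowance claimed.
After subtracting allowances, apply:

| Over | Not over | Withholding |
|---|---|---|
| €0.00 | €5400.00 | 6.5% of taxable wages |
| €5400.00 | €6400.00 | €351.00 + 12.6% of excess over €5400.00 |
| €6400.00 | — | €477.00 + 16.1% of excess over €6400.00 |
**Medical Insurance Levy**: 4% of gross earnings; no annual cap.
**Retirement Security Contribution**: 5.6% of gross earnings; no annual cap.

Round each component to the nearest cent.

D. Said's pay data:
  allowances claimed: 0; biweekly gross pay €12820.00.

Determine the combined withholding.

€2741.34

Wage Tax: taxable = €12820.00
  €477.00 + 16.1% × (€12820.00 − €6400.00) = €477.00 + 16.1% × €6420.00 = €1510.62
Medical Insurance Levy: 4% × €12820.00 = €512.80
Retirement Security Contribution: 5.6% × €12820.00 = €717.92
Total: €1510.62 + €512.80 + €717.92 = €2741.34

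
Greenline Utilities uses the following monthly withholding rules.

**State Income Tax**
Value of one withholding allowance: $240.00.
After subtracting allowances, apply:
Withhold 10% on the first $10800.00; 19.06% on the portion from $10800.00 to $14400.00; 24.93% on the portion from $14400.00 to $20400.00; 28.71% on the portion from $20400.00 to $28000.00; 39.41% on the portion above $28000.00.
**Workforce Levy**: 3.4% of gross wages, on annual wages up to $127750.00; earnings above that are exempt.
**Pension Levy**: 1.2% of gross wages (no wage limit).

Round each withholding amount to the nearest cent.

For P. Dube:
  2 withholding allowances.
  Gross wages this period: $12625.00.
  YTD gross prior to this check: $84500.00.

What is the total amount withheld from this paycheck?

State Income Tax: taxable = $12625.00 − 2×$240.00 = $12145.00
  $1080.00 + 19.06% × ($12145.00 − $10800.00) = $1080.00 + 19.06% × $1345.00 = $1336.36
Workforce Levy: 3.4% × $12625.00 = $429.25
Pension Levy: 1.2% × $12625.00 = $151.50
Total: $1336.36 + $429.25 + $151.50 = $1917.11

$1917.11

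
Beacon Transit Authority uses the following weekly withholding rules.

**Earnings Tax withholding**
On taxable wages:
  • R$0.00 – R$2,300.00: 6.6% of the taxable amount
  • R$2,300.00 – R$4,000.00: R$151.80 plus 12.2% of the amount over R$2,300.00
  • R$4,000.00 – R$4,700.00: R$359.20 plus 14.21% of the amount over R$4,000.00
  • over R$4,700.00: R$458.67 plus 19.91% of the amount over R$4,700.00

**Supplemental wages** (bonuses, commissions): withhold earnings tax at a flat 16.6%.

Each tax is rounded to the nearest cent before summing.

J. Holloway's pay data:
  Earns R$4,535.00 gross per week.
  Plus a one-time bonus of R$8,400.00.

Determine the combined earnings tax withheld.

R$1,829.62

Earnings Tax: taxable = R$4,535.00
  R$359.20 + 14.21% × (R$4,535.00 − R$4,000.00) = R$359.20 + 14.21% × R$535.00 = R$435.22
Supplemental (16.6% flat on bonus): 16.6% × R$8,400.00 = R$1,394.40
Total earnings tax: R$435.22 + R$1,394.40 = R$1,829.62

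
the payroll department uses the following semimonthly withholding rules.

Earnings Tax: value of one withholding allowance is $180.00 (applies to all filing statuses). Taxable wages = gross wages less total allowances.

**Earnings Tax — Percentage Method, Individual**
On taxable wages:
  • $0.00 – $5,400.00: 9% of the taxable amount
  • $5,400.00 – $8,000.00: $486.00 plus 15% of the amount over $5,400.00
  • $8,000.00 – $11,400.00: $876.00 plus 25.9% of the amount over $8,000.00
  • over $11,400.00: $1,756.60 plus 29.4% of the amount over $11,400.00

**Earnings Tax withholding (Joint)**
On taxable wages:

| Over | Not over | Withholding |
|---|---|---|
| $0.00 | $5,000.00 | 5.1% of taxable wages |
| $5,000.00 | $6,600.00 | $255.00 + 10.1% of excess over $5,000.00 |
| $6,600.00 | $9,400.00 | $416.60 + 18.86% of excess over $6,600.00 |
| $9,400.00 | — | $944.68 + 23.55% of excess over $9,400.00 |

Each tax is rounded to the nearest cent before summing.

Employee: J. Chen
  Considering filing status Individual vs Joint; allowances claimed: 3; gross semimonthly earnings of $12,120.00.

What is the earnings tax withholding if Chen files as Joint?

Earnings Tax (Joint): taxable = $12,120.00 − 3×$180.00 = $11,580.00
  $944.68 + 23.55% × ($11,580.00 − $9,400.00) = $944.68 + 23.55% × $2,180.00 = $1,458.07

$1,458.07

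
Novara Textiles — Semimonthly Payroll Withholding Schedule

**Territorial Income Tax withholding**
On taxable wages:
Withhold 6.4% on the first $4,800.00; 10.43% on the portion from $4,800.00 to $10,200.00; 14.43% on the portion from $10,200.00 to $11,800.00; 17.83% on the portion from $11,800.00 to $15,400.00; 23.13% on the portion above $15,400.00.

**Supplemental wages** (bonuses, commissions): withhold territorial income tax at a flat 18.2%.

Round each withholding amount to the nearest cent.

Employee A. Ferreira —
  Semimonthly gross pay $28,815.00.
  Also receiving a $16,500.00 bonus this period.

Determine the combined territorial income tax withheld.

Territorial Income Tax: taxable = $28,815.00
  $1,743.18 + 23.13% × ($28,815.00 − $15,400.00) = $1,743.18 + 23.13% × $13,415.00 = $4,846.07
Supplemental (18.2% flat on bonus): 18.2% × $16,500.00 = $3,003.00
Total territorial income tax: $4,846.07 + $3,003.00 = $7,849.07

$7,849.07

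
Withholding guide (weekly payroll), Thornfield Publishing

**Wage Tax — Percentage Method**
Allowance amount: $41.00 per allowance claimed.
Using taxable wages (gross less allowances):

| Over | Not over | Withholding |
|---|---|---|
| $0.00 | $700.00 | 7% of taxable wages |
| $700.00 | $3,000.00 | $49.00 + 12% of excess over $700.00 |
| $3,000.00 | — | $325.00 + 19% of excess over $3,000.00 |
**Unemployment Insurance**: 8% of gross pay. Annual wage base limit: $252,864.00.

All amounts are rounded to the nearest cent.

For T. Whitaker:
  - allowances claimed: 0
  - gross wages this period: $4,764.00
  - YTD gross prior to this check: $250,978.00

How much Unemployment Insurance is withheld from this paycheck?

Unemployment Insurance: cap $252,864.00 − YTD $250,978.00 = $1,886.00 subject; 8% × $1,886.00 = $150.88

$150.88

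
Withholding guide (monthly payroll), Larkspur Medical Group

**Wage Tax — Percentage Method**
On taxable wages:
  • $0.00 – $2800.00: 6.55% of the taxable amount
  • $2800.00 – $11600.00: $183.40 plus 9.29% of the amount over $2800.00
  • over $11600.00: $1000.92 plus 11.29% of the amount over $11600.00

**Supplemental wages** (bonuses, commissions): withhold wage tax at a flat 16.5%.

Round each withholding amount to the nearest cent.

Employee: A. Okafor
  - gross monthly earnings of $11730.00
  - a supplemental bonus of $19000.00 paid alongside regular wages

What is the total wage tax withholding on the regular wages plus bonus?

$4150.60

Wage Tax: taxable = $11730.00
  $1000.92 + 11.29% × ($11730.00 − $11600.00) = $1000.92 + 11.29% × $130.00 = $1015.60
Supplemental (16.5% flat on bonus): 16.5% × $19000.00 = $3135.00
Total wage tax: $1015.60 + $3135.00 = $4150.60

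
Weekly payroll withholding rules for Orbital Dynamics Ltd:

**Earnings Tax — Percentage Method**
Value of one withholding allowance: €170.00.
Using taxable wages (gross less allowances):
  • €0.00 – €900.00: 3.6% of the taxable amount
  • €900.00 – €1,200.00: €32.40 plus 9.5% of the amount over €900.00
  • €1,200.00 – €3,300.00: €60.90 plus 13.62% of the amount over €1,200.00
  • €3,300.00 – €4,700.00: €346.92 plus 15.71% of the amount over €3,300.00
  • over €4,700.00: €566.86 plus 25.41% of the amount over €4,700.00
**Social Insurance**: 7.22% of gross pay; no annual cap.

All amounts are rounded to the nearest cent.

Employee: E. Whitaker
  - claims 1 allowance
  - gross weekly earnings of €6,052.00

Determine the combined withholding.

Earnings Tax: taxable = €6,052.00 − 1×€170.00 = €5,882.00
  €566.86 + 25.41% × (€5,882.00 − €4,700.00) = €566.86 + 25.41% × €1,182.00 = €867.21
Social Insurance: 7.22% × €6,052.00 = €436.95
Total: €867.21 + €436.95 = €1,304.16

€1,304.16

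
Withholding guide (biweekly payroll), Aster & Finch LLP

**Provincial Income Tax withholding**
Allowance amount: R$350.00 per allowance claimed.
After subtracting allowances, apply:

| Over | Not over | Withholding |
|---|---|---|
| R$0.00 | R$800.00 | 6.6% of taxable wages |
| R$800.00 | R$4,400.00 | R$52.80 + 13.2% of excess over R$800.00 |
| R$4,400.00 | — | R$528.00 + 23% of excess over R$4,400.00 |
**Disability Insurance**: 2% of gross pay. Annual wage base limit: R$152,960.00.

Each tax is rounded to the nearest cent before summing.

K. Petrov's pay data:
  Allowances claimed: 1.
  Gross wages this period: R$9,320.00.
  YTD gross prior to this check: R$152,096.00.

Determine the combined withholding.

Provincial Income Tax: taxable = R$9,320.00 − 1×R$350.00 = R$8,970.00
  R$528.00 + 23% × (R$8,970.00 − R$4,400.00) = R$528.00 + 23% × R$4,570.00 = R$1,579.10
Disability Insurance: cap R$152,960.00 − YTD R$152,096.00 = R$864.00 subject; 2% × R$864.00 = R$17.28
Total: R$1,579.10 + R$17.28 = R$1,596.38

R$1,596.38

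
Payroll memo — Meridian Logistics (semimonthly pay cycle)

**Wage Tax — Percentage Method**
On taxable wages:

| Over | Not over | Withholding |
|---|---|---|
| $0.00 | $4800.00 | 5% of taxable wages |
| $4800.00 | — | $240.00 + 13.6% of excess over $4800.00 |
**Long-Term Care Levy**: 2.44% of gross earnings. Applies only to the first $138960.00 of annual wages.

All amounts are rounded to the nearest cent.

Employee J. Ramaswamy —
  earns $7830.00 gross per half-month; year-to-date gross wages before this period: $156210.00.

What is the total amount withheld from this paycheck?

Wage Tax: taxable = $7830.00
  $240.00 + 13.6% × ($7830.00 − $4800.00) = $240.00 + 13.6% × $3030.00 = $652.08
Long-Term Care Levy: YTD $156210.00 ≥ cap $138960.00 → $0.00
Total: $652.08 + $0.00 = $652.08

$652.08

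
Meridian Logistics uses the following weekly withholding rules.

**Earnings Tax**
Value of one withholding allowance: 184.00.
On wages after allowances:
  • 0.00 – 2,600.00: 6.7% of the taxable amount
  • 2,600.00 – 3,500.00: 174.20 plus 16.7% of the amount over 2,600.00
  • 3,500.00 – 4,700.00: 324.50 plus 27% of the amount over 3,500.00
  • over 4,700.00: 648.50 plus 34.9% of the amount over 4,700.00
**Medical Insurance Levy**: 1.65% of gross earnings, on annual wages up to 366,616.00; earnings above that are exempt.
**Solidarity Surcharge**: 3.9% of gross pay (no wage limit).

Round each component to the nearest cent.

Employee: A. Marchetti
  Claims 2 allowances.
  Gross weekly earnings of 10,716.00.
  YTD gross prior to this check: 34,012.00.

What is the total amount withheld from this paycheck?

3,214.38

Earnings Tax: taxable = 10,716.00 − 2×184.00 = 10,348.00
  648.50 + 34.9% × (10,348.00 − 4,700.00) = 648.50 + 34.9% × 5,648.00 = 2,619.65
Medical Insurance Levy: 1.65% × 10,716.00 = 176.81
Solidarity Surcharge: 3.9% × 10,716.00 = 417.92
Total: 2,619.65 + 176.81 + 417.92 = 3,214.38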